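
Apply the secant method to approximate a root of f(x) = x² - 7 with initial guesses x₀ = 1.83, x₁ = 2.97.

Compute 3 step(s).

f(x) = x² - 7
x₀ = 1.83, x₁ = 2.97

Secant formula: x_{n+1} = x_n - f(x_n)(x_n - x_{n-1})/(f(x_n) - f(x_{n-1}))

Iteration 1:
  f(1.830000) = -3.651100
  f(2.970000) = 1.820900
  x_2 = 2.970000 - 1.820900×(2.970000 - 1.830000)/(1.820900 - (-3.651100))
       = 2.590646
Iteration 2:
  f(2.970000) = 1.820900
  f(2.590646) = -0.288554
  x_3 = 2.590646 - (-0.288554)×(2.590646 - 2.970000)/(-0.288554 - 1.820900)
       = 2.642538
Iteration 3:
  f(2.590646) = -0.288554
  f(2.642538) = -0.016993
  x_4 = 2.642538 - (-0.016993)×(2.642538 - 2.590646)/(-0.016993 - (-0.288554))
       = 2.645785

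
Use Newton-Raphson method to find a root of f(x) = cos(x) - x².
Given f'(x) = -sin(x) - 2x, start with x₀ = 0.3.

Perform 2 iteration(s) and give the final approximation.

f(x) = cos(x) - x²
f'(x) = -sin(x) - 2x
x₀ = 0.3

Newton-Raphson formula: x_{n+1} = x_n - f(x_n)/f'(x_n)

Iteration 1:
  f(0.300000) = 0.865336
  f'(0.300000) = -0.895520
  x_1 = 0.300000 - 0.865336/(-0.895520) = 1.266295
Iteration 2:
  f(1.266295) = -1.303685
  f'(1.266295) = -3.486586
  x_2 = 1.266295 - (-1.303685)/(-3.486586) = 0.892380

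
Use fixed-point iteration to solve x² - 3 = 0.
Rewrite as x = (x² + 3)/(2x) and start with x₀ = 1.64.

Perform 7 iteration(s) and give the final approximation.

Equation: x² - 3 = 0
Fixed-point form: x = (x² + 3)/(2x)
x₀ = 1.64

x_1 = g(1.640000) = 1.734634
x_2 = g(1.734634) = 1.732053
x_3 = g(1.732053) = 1.732051
x_4 = g(1.732051) = 1.732051
x_5 = g(1.732051) = 1.732051
x_6 = g(1.732051) = 1.732051
x_7 = g(1.732051) = 1.732051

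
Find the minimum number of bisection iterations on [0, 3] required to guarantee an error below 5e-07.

We need (b-a)/2^n ≤ 5e-07
(3 - 0)/2^n ≤ 5e-07
3/2^n ≤ 5e-07
2^n ≥ 6000000
n ≥ log₂(6000000) = 22.52
n ≥ 23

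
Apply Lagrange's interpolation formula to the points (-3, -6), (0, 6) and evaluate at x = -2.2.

Lagrange interpolation formula:
P(x) = Σ yᵢ × Lᵢ(x)
where Lᵢ(x) = Π_{j≠i} (x - xⱼ)/(xᵢ - xⱼ)

L_0(-2.2) = (-2.2 - 0)/(-3 - 0) = 0.733333
L_1(-2.2) = (-2.2 - (-3))/(0 - (-3)) = 0.266667

P(-2.2) = (-6)×L_0(-2.2) + 6×L_1(-2.2)
P(-2.2) = -2.800000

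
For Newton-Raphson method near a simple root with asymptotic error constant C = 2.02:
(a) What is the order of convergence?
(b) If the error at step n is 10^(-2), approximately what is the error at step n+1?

(a) Newton-Raphson has quadratic (order 2) convergence near simple roots.
    This means |e_{n+1}| ≈ C|e_n|².

(b) With |e_n| = 10^(-2) and C = 2.02:
    |e_{n+1}| ≈ 2.02 × (10^(-2))² = 2.02 × 10^(-4)

(a) 2 (quadratic); (b) |e_{n+1}| ≈ 2.020e-04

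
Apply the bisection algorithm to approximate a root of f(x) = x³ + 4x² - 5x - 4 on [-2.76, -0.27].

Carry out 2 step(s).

f(x) = x³ + 4x² - 5x - 4
Initial interval: [-2.76, -0.27]

Iteration 1:
  c_1 = (-2.760000 + (-0.270000))/2 = -1.515000
  f(c_1) = f(-1.515000) = 9.278634
  f(a) × f(c) ≥ 0, new interval: [-1.515000, -0.270000]
Iteration 2:
  c_2 = (-1.515000 + (-0.270000))/2 = -0.892500
  f(c_2) = f(-0.892500) = 2.937799
  f(a) × f(c) ≥ 0, new interval: [-0.892500, -0.270000]

After 2 iteration(s), the approximation is c_2 = -0.892500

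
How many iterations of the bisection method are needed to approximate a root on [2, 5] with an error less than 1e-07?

We need (b-a)/2^n ≤ 1e-07
(5 - 2)/2^n ≤ 1e-07
3/2^n ≤ 1e-07
2^n ≥ 30000000
n ≥ log₂(30000000) = 24.84
n ≥ 25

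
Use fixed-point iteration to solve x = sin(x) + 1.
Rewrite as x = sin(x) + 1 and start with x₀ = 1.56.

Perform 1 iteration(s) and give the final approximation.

Equation: x = sin(x) + 1
Fixed-point form: x = sin(x) + 1
x₀ = 1.56

x_1 = g(1.560000) = 1.999942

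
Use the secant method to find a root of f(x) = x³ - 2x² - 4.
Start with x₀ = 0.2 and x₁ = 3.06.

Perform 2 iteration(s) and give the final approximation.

f(x) = x³ - 2x² - 4
x₀ = 0.2, x₁ = 3.06

Secant formula: x_{n+1} = x_n - f(x_n)(x_n - x_{n-1})/(f(x_n) - f(x_{n-1}))

Iteration 1:
  f(0.200000) = -4.072000
  f(3.060000) = 5.925416
  x_2 = 3.060000 - 5.925416×(3.060000 - 0.200000)/(5.925416 - (-4.072000))
       = 1.364893
Iteration 2:
  f(3.060000) = 5.925416
  f(1.364893) = -5.183162
  x_3 = 1.364893 - (-5.183162)×(1.364893 - 3.060000)/(-5.183162 - 5.925416)
       = 2.155815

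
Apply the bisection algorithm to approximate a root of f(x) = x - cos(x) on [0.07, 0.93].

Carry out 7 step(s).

f(x) = x - cos(x)
Initial interval: [0.07, 0.93]

Iteration 1:
  c_1 = (0.070000 + 0.930000)/2 = 0.500000
  f(c_1) = f(0.500000) = -0.377583
  f(a) × f(c) ≥ 0, new interval: [0.500000, 0.930000]
Iteration 2:
  c_2 = (0.500000 + 0.930000)/2 = 0.715000
  f(c_2) = f(0.715000) = -0.040093
  f(a) × f(c) ≥ 0, new interval: [0.715000, 0.930000]
Iteration 3:
  c_3 = (0.715000 + 0.930000)/2 = 0.822500
  f(c_3) = f(0.822500) = 0.142109
  f(a) × f(c) < 0, new interval: [0.715000, 0.822500]
Iteration 4:
  c_4 = (0.715000 + 0.822500)/2 = 0.768750
  f(c_4) = f(0.768750) = 0.049970
  f(a) × f(c) < 0, new interval: [0.715000, 0.768750]
Iteration 5:
  c_5 = (0.715000 + 0.768750)/2 = 0.741875
  f(c_5) = f(0.741875) = 0.004672
  f(a) × f(c) < 0, new interval: [0.715000, 0.741875]
Iteration 6:
  c_6 = (0.715000 + 0.741875)/2 = 0.728438
  f(c_6) = f(0.728438) = -0.017778
  f(a) × f(c) ≥ 0, new interval: [0.728438, 0.741875]
Iteration 7:
  c_7 = (0.728438 + 0.741875)/2 = 0.735156
  f(c_7) = f(0.735156) = -0.006570
  f(a) × f(c) ≥ 0, new interval: [0.735156, 0.741875]

After 7 iteration(s), the approximation is c_7 = 0.735156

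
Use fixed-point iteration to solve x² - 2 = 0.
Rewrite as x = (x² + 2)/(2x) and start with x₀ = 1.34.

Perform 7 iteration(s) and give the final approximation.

Equation: x² - 2 = 0
Fixed-point form: x = (x² + 2)/(2x)
x₀ = 1.34

x_1 = g(1.340000) = 1.416269
x_2 = g(1.416269) = 1.414215
x_3 = g(1.414215) = 1.414214
x_4 = g(1.414214) = 1.414214
x_5 = g(1.414214) = 1.414214
x_6 = g(1.414214) = 1.414214
x_7 = g(1.414214) = 1.414214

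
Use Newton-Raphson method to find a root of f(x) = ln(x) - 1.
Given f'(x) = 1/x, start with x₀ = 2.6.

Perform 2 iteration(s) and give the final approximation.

f(x) = ln(x) - 1
f'(x) = 1/x
x₀ = 2.6

Newton-Raphson formula: x_{n+1} = x_n - f(x_n)/f'(x_n)

Iteration 1:
  f(2.600000) = -0.044489
  f'(2.600000) = 0.384615
  x_1 = 2.600000 - (-0.044489)/0.384615 = 2.715670
Iteration 2:
  f(2.715670) = -0.000961
  f'(2.715670) = 0.368233
  x_2 = 2.715670 - (-0.000961)/0.368233 = 2.718281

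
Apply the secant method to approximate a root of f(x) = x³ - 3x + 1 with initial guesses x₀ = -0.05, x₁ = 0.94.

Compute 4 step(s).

f(x) = x³ - 3x + 1
x₀ = -0.05, x₁ = 0.94

Secant formula: x_{n+1} = x_n - f(x_n)(x_n - x_{n-1})/(f(x_n) - f(x_{n-1}))

Iteration 1:
  f(-0.050000) = 1.149875
  f(0.940000) = -0.989416
  x_2 = 0.940000 - (-0.989416)×(0.940000 - (-0.050000))/(-0.989416 - 1.149875)
       = 0.482128
Iteration 2:
  f(0.940000) = -0.989416
  f(0.482128) = -0.334314
  x_3 = 0.482128 - (-0.334314)×(0.482128 - 0.940000)/(-0.334314 - (-0.989416))
       = 0.248465
Iteration 3:
  f(0.482128) = -0.334314
  f(0.248465) = 0.269945
  x_4 = 0.248465 - 0.269945×(0.248465 - 0.482128)/(0.269945 - (-0.334314))
       = 0.352851
Iteration 4:
  f(0.248465) = 0.269945
  f(0.352851) = -0.014621
  x_5 = 0.352851 - (-0.014621)×(0.352851 - 0.248465)/(-0.014621 - 0.269945)
       = 0.347487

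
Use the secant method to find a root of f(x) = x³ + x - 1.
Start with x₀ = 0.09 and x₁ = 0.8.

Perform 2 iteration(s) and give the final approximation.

f(x) = x³ + x - 1
x₀ = 0.09, x₁ = 0.8

Secant formula: x_{n+1} = x_n - f(x_n)(x_n - x_{n-1})/(f(x_n) - f(x_{n-1}))

Iteration 1:
  f(0.090000) = -0.909271
  f(0.800000) = 0.312000
  x_2 = 0.800000 - 0.312000×(0.800000 - 0.090000)/(0.312000 - (-0.909271))
       = 0.618615
Iteration 2:
  f(0.800000) = 0.312000
  f(0.618615) = -0.144650
  x_3 = 0.618615 - (-0.144650)×(0.618615 - 0.800000)/(-0.144650 - 0.312000)
       = 0.676071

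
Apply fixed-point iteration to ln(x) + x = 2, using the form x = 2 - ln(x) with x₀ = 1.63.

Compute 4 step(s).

Equation: ln(x) + x = 2
Fixed-point form: x = 2 - ln(x)
x₀ = 1.63

x_1 = g(1.630000) = 1.511420
x_2 = g(1.511420) = 1.586950
x_3 = g(1.586950) = 1.538186
x_4 = g(1.538186) = 1.569396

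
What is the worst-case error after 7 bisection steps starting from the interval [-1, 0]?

Bisection error bound: |error| ≤ (b-a)/2^n
|error| ≤ (0 - (-1))/2^7 = 1/2^7
|error| ≤ 0.0078125000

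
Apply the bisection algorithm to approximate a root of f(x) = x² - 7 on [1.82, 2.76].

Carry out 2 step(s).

f(x) = x² - 7
Initial interval: [1.82, 2.76]

Iteration 1:
  c_1 = (1.820000 + 2.760000)/2 = 2.290000
  f(c_1) = f(2.290000) = -1.755900
  f(a) × f(c) ≥ 0, new interval: [2.290000, 2.760000]
Iteration 2:
  c_2 = (2.290000 + 2.760000)/2 = 2.525000
  f(c_2) = f(2.525000) = -0.624375
  f(a) × f(c) ≥ 0, new interval: [2.525000, 2.760000]

After 2 iteration(s), the approximation is c_2 = 2.525000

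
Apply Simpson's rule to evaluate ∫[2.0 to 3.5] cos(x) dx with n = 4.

f(x) = cos(x)
a = 2.0, b = 3.5, n = 4
h = (b - a)/n = 0.375000

Simpson's rule: (h/3)[f(x₀) + 4f(x₁) + 2f(x₂) + ... + f(xₙ)]

x_0 = 2.0000, f(x_0) = -0.416147, coefficient = 1
x_1 = 2.3750, f(x_1) = -0.720278, coefficient = 4
x_2 = 2.7500, f(x_2) = -0.924302, coefficient = 2
x_3 = 3.1250, f(x_3) = -0.999862, coefficient = 4
x_4 = 3.5000, f(x_4) = -0.936457, coefficient = 1

I ≈ (0.375000/3) × -10.081772 = -1.260221
Exact value: -1.260081
Error: 0.000141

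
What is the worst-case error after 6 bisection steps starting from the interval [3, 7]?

Bisection error bound: |error| ≤ (b-a)/2^n
|error| ≤ (7 - 3)/2^6 = 4/2^6
|error| ≤ 0.0625000000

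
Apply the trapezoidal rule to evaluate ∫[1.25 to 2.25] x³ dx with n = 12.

f(x) = x³
a = 1.25, b = 2.25, n = 12
h = (b - a)/n = 0.083333

Trapezoidal rule: (h/2)[f(x₀) + 2f(x₁) + 2f(x₂) + ... + f(xₙ)]

x_0 = 1.2500, f(x_0) = 1.953125, coefficient = 1
x_1 = 1.3333, f(x_1) = 2.370370, coefficient = 2
x_2 = 1.4167, f(x_2) = 2.843171, coefficient = 2
x_3 = 1.5000, f(x_3) = 3.375000, coefficient = 2
x_4 = 1.5833, f(x_4) = 3.969329, coefficient = 2
x_5 = 1.6667, f(x_5) = 4.629630, coefficient = 2
x_6 = 1.7500, f(x_6) = 5.359375, coefficient = 2
x_7 = 1.8333, f(x_7) = 6.162037, coefficient = 2
x_8 = 1.9167, f(x_8) = 7.041088, coefficient = 2
x_9 = 2.0000, f(x_9) = 8.000000, coefficient = 2
x_10 = 2.0833, f(x_10) = 9.042245, coefficient = 2
x_11 = 2.1667, f(x_11) = 10.171296, coefficient = 2
x_12 = 2.2500, f(x_12) = 11.390625, coefficient = 1

I ≈ (0.083333/2) × 139.270833 = 5.802951
Exact value: 5.796875
Error: 0.006076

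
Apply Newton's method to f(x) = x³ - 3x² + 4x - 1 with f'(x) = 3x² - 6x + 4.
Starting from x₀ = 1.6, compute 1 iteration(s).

f(x) = x³ - 3x² + 4x - 1
f'(x) = 3x² - 6x + 4
x₀ = 1.6

Newton-Raphson formula: x_{n+1} = x_n - f(x_n)/f'(x_n)

Iteration 1:
  f(1.600000) = 1.816000
  f'(1.600000) = 2.080000
  x_1 = 1.600000 - 1.816000/2.080000 = 0.726923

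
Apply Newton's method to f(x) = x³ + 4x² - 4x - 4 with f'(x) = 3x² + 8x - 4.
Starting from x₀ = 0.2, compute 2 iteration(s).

f(x) = x³ + 4x² - 4x - 4
f'(x) = 3x² + 8x - 4
x₀ = 0.2

Newton-Raphson formula: x_{n+1} = x_n - f(x_n)/f'(x_n)

Iteration 1:
  f(0.200000) = -4.632000
  f'(0.200000) = -2.280000
  x_1 = 0.200000 - (-4.632000)/(-2.280000) = -1.831579
Iteration 2:
  f(-1.831579) = 10.600678
  f'(-1.831579) = -8.588587
  x_2 = -1.831579 - 10.600678/(-8.588587) = -0.597304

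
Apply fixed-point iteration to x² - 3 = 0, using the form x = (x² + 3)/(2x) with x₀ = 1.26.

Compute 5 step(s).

Equation: x² - 3 = 0
Fixed-point form: x = (x² + 3)/(2x)
x₀ = 1.26

x_1 = g(1.260000) = 1.820476
x_2 = g(1.820476) = 1.734198
x_3 = g(1.734198) = 1.732052
x_4 = g(1.732052) = 1.732051
x_5 = g(1.732051) = 1.732051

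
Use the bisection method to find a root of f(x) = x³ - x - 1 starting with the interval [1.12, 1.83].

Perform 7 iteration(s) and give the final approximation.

f(x) = x³ - x - 1
Initial interval: [1.12, 1.83]

Iteration 1:
  c_1 = (1.120000 + 1.830000)/2 = 1.475000
  f(c_1) = f(1.475000) = 0.734047
  f(a) × f(c) < 0, new interval: [1.120000, 1.475000]
Iteration 2:
  c_2 = (1.120000 + 1.475000)/2 = 1.297500
  f(c_2) = f(1.297500) = -0.113151
  f(a) × f(c) ≥ 0, new interval: [1.297500, 1.475000]
Iteration 3:
  c_3 = (1.297500 + 1.475000)/2 = 1.386250
  f(c_3) = f(1.386250) = 0.277691
  f(a) × f(c) < 0, new interval: [1.297500, 1.386250]
Iteration 4:
  c_4 = (1.297500 + 1.386250)/2 = 1.341875
  f(c_4) = f(1.341875) = 0.074343
  f(a) × f(c) < 0, new interval: [1.297500, 1.341875]
Iteration 5:
  c_5 = (1.297500 + 1.341875)/2 = 1.319688
  f(c_5) = f(1.319688) = -0.021353
  f(a) × f(c) ≥ 0, new interval: [1.319688, 1.341875]
Iteration 6:
  c_6 = (1.319688 + 1.341875)/2 = 1.330781
  f(c_6) = f(1.330781) = 0.026004
  f(a) × f(c) < 0, new interval: [1.319688, 1.330781]
Iteration 7:
  c_7 = (1.319688 + 1.330781)/2 = 1.325234
  f(c_7) = f(1.325234) = 0.002203
  f(a) × f(c) < 0, new interval: [1.319688, 1.325234]

After 7 iteration(s), the approximation is c_7 = 1.325234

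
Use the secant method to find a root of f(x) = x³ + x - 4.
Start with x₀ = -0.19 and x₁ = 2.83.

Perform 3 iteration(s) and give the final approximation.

f(x) = x³ + x - 4
x₀ = -0.19, x₁ = 2.83

Secant formula: x_{n+1} = x_n - f(x_n)(x_n - x_{n-1})/(f(x_n) - f(x_{n-1}))

Iteration 1:
  f(-0.190000) = -4.196859
  f(2.830000) = 21.495187
  x_2 = 2.830000 - 21.495187×(2.830000 - (-0.190000))/(21.495187 - (-4.196859))
       = 0.303324
Iteration 2:
  f(2.830000) = 21.495187
  f(0.303324) = -3.668768
  x_3 = 0.303324 - (-3.668768)×(0.303324 - 2.830000)/(-3.668768 - 21.495187)
       = 0.671700
Iteration 3:
  f(0.303324) = -3.668768
  f(0.671700) = -3.025242
  x_4 = 0.671700 - (-3.025242)×(0.671700 - 0.303324)/(-3.025242 - (-3.668768))
       = 2.403448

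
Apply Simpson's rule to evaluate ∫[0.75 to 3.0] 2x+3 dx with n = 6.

f(x) = 2x+3
a = 0.75, b = 3.0, n = 6
h = (b - a)/n = 0.375000

Simpson's rule: (h/3)[f(x₀) + 4f(x₁) + 2f(x₂) + ... + f(xₙ)]

x_0 = 0.7500, f(x_0) = 4.500000, coefficient = 1
x_1 = 1.1250, f(x_1) = 5.250000, coefficient = 4
x_2 = 1.5000, f(x_2) = 6.000000, coefficient = 2
x_3 = 1.8750, f(x_3) = 6.750000, coefficient = 4
x_4 = 2.2500, f(x_4) = 7.500000, coefficient = 2
x_5 = 2.6250, f(x_5) = 8.250000, coefficient = 4
x_6 = 3.0000, f(x_6) = 9.000000, coefficient = 1

I ≈ (0.375000/3) × 121.500000 = 15.187500
Exact value: 15.187500
Error: 0.000000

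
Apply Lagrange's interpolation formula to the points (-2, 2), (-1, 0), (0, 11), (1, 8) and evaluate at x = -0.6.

Lagrange interpolation formula:
P(x) = Σ yᵢ × Lᵢ(x)
where Lᵢ(x) = Π_{j≠i} (x - xⱼ)/(xᵢ - xⱼ)

L_0(-0.6) = (-0.6 - (-1))/(-2 - (-1)) × (-0.6 - 0)/(-2 - 0) × (-0.6 - 1)/(-2 - 1) = -0.064000
L_1(-0.6) = (-0.6 - (-2))/(-1 - (-2)) × (-0.6 - 0)/(-1 - 0) × (-0.6 - 1)/(-1 - 1) = 0.672000
L_2(-0.6) = (-0.6 - (-2))/(0 - (-2)) × (-0.6 - (-1))/(0 - (-1)) × (-0.6 - 1)/(0 - 1) = 0.448000
L_3(-0.6) = (-0.6 - (-2))/(1 - (-2)) × (-0.6 - (-1))/(1 - (-1)) × (-0.6 - 0)/(1 - 0) = -0.056000

P(-0.6) = 2×L_0(-0.6) + 0×L_1(-0.6) + 11×L_2(-0.6) + 8×L_3(-0.6)
P(-0.6) = 4.352000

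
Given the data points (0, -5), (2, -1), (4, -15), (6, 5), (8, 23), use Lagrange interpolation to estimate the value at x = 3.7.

Lagrange interpolation formula:
P(x) = Σ yᵢ × Lᵢ(x)
where Lᵢ(x) = Π_{j≠i} (x - xⱼ)/(xᵢ - xⱼ)

L_0(3.7) = (3.7 - 2)/(0 - 2) × (3.7 - 4)/(0 - 4) × (3.7 - 6)/(0 - 6) × (3.7 - 8)/(0 - 8) = -0.013135
L_1(3.7) = (3.7 - 0)/(2 - 0) × (3.7 - 4)/(2 - 4) × (3.7 - 6)/(2 - 6) × (3.7 - 8)/(2 - 8) = 0.114353
L_2(3.7) = (3.7 - 0)/(4 - 0) × (3.7 - 2)/(4 - 2) × (3.7 - 6)/(4 - 6) × (3.7 - 8)/(4 - 8) = 0.972002
L_3(3.7) = (3.7 - 0)/(6 - 0) × (3.7 - 2)/(6 - 2) × (3.7 - 4)/(6 - 4) × (3.7 - 8)/(6 - 8) = -0.084522
L_4(3.7) = (3.7 - 0)/(8 - 0) × (3.7 - 2)/(8 - 2) × (3.7 - 4)/(8 - 4) × (3.7 - 6)/(8 - 6) = 0.011302

P(3.7) = (-5)×L_0(3.7) + (-1)×L_1(3.7) + (-15)×L_2(3.7) + 5×L_3(3.7) + 23×L_4(3.7)
P(3.7) = -14.791356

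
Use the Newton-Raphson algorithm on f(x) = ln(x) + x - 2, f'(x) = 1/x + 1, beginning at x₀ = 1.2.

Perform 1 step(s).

f(x) = ln(x) + x - 2
f'(x) = 1/x + 1
x₀ = 1.2

Newton-Raphson formula: x_{n+1} = x_n - f(x_n)/f'(x_n)

Iteration 1:
  f(1.200000) = -0.617678
  f'(1.200000) = 1.833333
  x_1 = 1.200000 - (-0.617678)/1.833333 = 1.536916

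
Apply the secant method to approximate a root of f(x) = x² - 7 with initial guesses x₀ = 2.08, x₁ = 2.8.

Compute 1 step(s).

f(x) = x² - 7
x₀ = 2.08, x₁ = 2.8

Secant formula: x_{n+1} = x_n - f(x_n)(x_n - x_{n-1})/(f(x_n) - f(x_{n-1}))

Iteration 1:
  f(2.080000) = -2.673600
  f(2.800000) = 0.840000
  x_2 = 2.800000 - 0.840000×(2.800000 - 2.080000)/(0.840000 - (-2.673600))
       = 2.627869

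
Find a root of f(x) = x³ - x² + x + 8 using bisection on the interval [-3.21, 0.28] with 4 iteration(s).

f(x) = x³ - x² + x + 8
Initial interval: [-3.21, 0.28]

Iteration 1:
  c_1 = (-3.210000 + 0.280000)/2 = -1.465000
  f(c_1) = f(-1.465000) = 1.244555
  f(a) × f(c) < 0, new interval: [-3.210000, -1.465000]
Iteration 2:
  c_2 = (-3.210000 + (-1.465000))/2 = -2.337500
  f(c_2) = f(-2.337500) = -12.573287
  f(a) × f(c) ≥ 0, new interval: [-2.337500, -1.465000]
Iteration 3:
  c_3 = (-2.337500 + (-1.465000))/2 = -1.901250
  f(c_3) = f(-1.901250) = -4.388548
  f(a) × f(c) ≥ 0, new interval: [-1.901250, -1.465000]
Iteration 4:
  c_4 = (-1.901250 + (-1.465000))/2 = -1.683125
  f(c_4) = f(-1.683125) = -1.284176
  f(a) × f(c) ≥ 0, new interval: [-1.683125, -1.465000]

After 4 iteration(s), the approximation is c_4 = -1.683125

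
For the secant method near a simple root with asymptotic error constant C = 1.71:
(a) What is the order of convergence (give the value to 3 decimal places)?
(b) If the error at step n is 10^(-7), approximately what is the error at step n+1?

(a) Secant method has superlinear convergence with order φ = (1+√5)/2 ≈ 1.618.
    This means |e_{n+1}| ≈ C|e_n|^1.618.

(b) With |e_n| = 10^(-7) and C = 1.71:
    |e_{n+1}| ≈ 1.71 × (10^(-7))^1.618 = 1.71 × 10^(-11.33)

(a) ≈ 1.618 (golden ratio); (b) |e_{n+1}| ≈ 8.068e-12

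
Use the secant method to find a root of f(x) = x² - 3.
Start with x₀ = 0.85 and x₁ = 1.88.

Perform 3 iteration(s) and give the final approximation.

f(x) = x² - 3
x₀ = 0.85, x₁ = 1.88

Secant formula: x_{n+1} = x_n - f(x_n)(x_n - x_{n-1})/(f(x_n) - f(x_{n-1}))

Iteration 1:
  f(0.850000) = -2.277500
  f(1.880000) = 0.534400
  x_2 = 1.880000 - 0.534400×(1.880000 - 0.850000)/(0.534400 - (-2.277500))
       = 1.684249
Iteration 2:
  f(1.880000) = 0.534400
  f(1.684249) = -0.163305
  x_3 = 1.684249 - (-0.163305)×(1.684249 - 1.880000)/(-0.163305 - 0.534400)
       = 1.730067
Iteration 3:
  f(1.684249) = -0.163305
  f(1.730067) = -0.006870
  x_4 = 1.730067 - (-0.006870)×(1.730067 - 1.684249)/(-0.006870 - (-0.163305))
       = 1.732079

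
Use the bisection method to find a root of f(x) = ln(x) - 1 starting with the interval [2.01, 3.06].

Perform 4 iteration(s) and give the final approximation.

f(x) = ln(x) - 1
Initial interval: [2.01, 3.06]

Iteration 1:
  c_1 = (2.010000 + 3.060000)/2 = 2.535000
  f(c_1) = f(2.535000) = -0.069806
  f(a) × f(c) ≥ 0, new interval: [2.535000, 3.060000]
Iteration 2:
  c_2 = (2.535000 + 3.060000)/2 = 2.797500
  f(c_2) = f(2.797500) = 0.028726
  f(a) × f(c) < 0, new interval: [2.535000, 2.797500]
Iteration 3:
  c_3 = (2.535000 + 2.797500)/2 = 2.666250
  f(c_3) = f(2.666250) = -0.019327
  f(a) × f(c) ≥ 0, new interval: [2.666250, 2.797500]
Iteration 4:
  c_4 = (2.666250 + 2.797500)/2 = 2.731875
  f(c_4) = f(2.731875) = 0.004988
  f(a) × f(c) < 0, new interval: [2.666250, 2.731875]

After 4 iteration(s), the approximation is c_4 = 2.731875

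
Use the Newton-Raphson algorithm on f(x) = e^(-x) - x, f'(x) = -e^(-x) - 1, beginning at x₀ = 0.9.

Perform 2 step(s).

f(x) = e^(-x) - x
f'(x) = -e^(-x) - 1
x₀ = 0.9

Newton-Raphson formula: x_{n+1} = x_n - f(x_n)/f'(x_n)

Iteration 1:
  f(0.900000) = -0.493430
  f'(0.900000) = -1.406570
  x_1 = 0.900000 - (-0.493430)/(-1.406570) = 0.549196
Iteration 2:
  f(0.549196) = 0.028218
  f'(0.549196) = -1.577414
  x_2 = 0.549196 - 0.028218/(-1.577414) = 0.567085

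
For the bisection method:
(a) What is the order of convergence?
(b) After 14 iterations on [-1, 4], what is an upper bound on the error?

(a) Bisection has linear (order 1) convergence; the error is halved each step.

(b) Error bound = (b-a)/2^n = (4 - (-1))/2^{14}
    = 5/2^{14}

(a) 1 (linear); (b) error ≤ 3.05e-04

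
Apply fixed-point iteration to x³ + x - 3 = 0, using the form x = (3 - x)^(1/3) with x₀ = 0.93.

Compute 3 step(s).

Equation: x³ + x - 3 = 0
Fixed-point form: x = (3 - x)^(1/3)
x₀ = 0.93

x_1 = g(0.930000) = 1.274452
x_2 = g(1.274452) = 1.199432
x_3 = g(1.199432) = 1.216568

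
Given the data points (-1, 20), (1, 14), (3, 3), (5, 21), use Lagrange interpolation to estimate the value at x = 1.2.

Lagrange interpolation formula:
P(x) = Σ yᵢ × Lᵢ(x)
where Lᵢ(x) = Π_{j≠i} (x - xⱼ)/(xᵢ - xⱼ)

L_0(1.2) = (1.2 - 1)/(-1 - 1) × (1.2 - 3)/(-1 - 3) × (1.2 - 5)/(-1 - 5) = -0.028500
L_1(1.2) = (1.2 - (-1))/(1 - (-1)) × (1.2 - 3)/(1 - 3) × (1.2 - 5)/(1 - 5) = 0.940500
L_2(1.2) = (1.2 - (-1))/(3 - (-1)) × (1.2 - 1)/(3 - 1) × (1.2 - 5)/(3 - 5) = 0.104500
L_3(1.2) = (1.2 - (-1))/(5 - (-1)) × (1.2 - 1)/(5 - 1) × (1.2 - 3)/(5 - 3) = -0.016500

P(1.2) = 20×L_0(1.2) + 14×L_1(1.2) + 3×L_2(1.2) + 21×L_3(1.2)
P(1.2) = 12.564000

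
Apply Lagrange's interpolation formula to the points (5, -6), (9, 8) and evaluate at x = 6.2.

Lagrange interpolation formula:
P(x) = Σ yᵢ × Lᵢ(x)
where Lᵢ(x) = Π_{j≠i} (x - xⱼ)/(xᵢ - xⱼ)

L_0(6.2) = (6.2 - 9)/(5 - 9) = 0.700000
L_1(6.2) = (6.2 - 5)/(9 - 5) = 0.300000

P(6.2) = (-6)×L_0(6.2) + 8×L_1(6.2)
P(6.2) = -1.800000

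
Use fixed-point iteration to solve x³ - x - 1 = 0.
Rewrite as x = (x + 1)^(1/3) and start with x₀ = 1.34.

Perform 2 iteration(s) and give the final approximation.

Equation: x³ - x - 1 = 0
Fixed-point form: x = (x + 1)^(1/3)
x₀ = 1.34

x_1 = g(1.340000) = 1.327614
x_2 = g(1.327614) = 1.325268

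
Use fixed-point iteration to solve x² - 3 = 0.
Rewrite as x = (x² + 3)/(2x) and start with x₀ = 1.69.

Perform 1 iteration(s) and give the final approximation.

Equation: x² - 3 = 0
Fixed-point form: x = (x² + 3)/(2x)
x₀ = 1.69

x_1 = g(1.690000) = 1.732574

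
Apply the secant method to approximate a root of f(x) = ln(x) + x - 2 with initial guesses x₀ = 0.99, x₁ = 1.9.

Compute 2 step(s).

f(x) = ln(x) + x - 2
x₀ = 0.99, x₁ = 1.9

Secant formula: x_{n+1} = x_n - f(x_n)(x_n - x_{n-1})/(f(x_n) - f(x_{n-1}))

Iteration 1:
  f(0.990000) = -1.020050
  f(1.900000) = 0.541854
  x_2 = 1.900000 - 0.541854×(1.900000 - 0.990000)/(0.541854 - (-1.020050))
       = 1.584304
Iteration 2:
  f(1.900000) = 0.541854
  f(1.584304) = 0.044449
  x_3 = 1.584304 - 0.044449×(1.584304 - 1.900000)/(0.044449 - 0.541854)
       = 1.556093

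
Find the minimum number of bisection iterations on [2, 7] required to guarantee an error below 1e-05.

We need (b-a)/2^n ≤ 1e-05
(7 - 2)/2^n ≤ 1e-05
5/2^n ≤ 1e-05
2^n ≥ 500000
n ≥ log₂(500000) = 18.93
n ≥ 19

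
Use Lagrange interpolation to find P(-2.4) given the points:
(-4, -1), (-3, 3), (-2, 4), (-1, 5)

Lagrange interpolation formula:
P(x) = Σ yᵢ × Lᵢ(x)
where Lᵢ(x) = Π_{j≠i} (x - xⱼ)/(xᵢ - xⱼ)

L_0(-2.4) = (-2.4 - (-3))/(-4 - (-3)) × (-2.4 - (-2))/(-4 - (-2)) × (-2.4 - (-1))/(-4 - (-1)) = -0.056000
L_1(-2.4) = (-2.4 - (-4))/(-3 - (-4)) × (-2.4 - (-2))/(-3 - (-2)) × (-2.4 - (-1))/(-3 - (-1)) = 0.448000
L_2(-2.4) = (-2.4 - (-4))/(-2 - (-4)) × (-2.4 - (-3))/(-2 - (-3)) × (-2.4 - (-1))/(-2 - (-1)) = 0.672000
L_3(-2.4) = (-2.4 - (-4))/(-1 - (-4)) × (-2.4 - (-3))/(-1 - (-3)) × (-2.4 - (-2))/(-1 - (-2)) = -0.064000

P(-2.4) = (-1)×L_0(-2.4) + 3×L_1(-2.4) + 4×L_2(-2.4) + 5×L_3(-2.4)
P(-2.4) = 3.768000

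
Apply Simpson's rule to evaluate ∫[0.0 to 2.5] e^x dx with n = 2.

f(x) = e^x
a = 0.0, b = 2.5, n = 2
h = (b - a)/n = 1.250000

Simpson's rule: (h/3)[f(x₀) + 4f(x₁) + 2f(x₂) + ... + f(xₙ)]

x_0 = 0.0000, f(x_0) = 1.000000, coefficient = 1
x_1 = 1.2500, f(x_1) = 3.490343, coefficient = 4
x_2 = 2.5000, f(x_2) = 12.182494, coefficient = 1

I ≈ (1.250000/3) × 27.143866 = 11.309944
Exact value: 11.182494
Error: 0.127450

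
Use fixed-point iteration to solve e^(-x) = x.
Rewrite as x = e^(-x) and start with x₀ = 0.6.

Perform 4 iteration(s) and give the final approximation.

Equation: e^(-x) = x
Fixed-point form: x = e^(-x)
x₀ = 0.6

x_1 = g(0.600000) = 0.548812
x_2 = g(0.548812) = 0.577636
x_3 = g(0.577636) = 0.561224
x_4 = g(0.561224) = 0.570511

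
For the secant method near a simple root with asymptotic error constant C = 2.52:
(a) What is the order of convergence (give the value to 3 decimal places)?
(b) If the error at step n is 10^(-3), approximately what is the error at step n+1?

(a) Secant method has superlinear convergence with order φ = (1+√5)/2 ≈ 1.618.
    This means |e_{n+1}| ≈ C|e_n|^1.618.

(b) With |e_n| = 10^(-3) and C = 2.52:
    |e_{n+1}| ≈ 2.52 × (10^(-3))^1.618 = 2.52 × 10^(-4.85)

(a) ≈ 1.618 (golden ratio); (b) |e_{n+1}| ≈ 3.526e-05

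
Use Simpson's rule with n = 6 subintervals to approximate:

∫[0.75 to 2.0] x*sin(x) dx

f(x) = x*sin(x)
a = 0.75, b = 2.0, n = 6
h = (b - a)/n = 0.208333

Simpson's rule: (h/3)[f(x₀) + 4f(x₁) + 2f(x₂) + ... + f(xₙ)]

x_0 = 0.7500, f(x_0) = 0.511229, coefficient = 1
x_1 = 0.9583, f(x_1) = 0.784141, coefficient = 4
x_2 = 1.1667, f(x_2) = 1.072686, coefficient = 2
x_3 = 1.3750, f(x_3) = 1.348728, coefficient = 4
x_4 = 1.5833, f(x_4) = 1.583209, coefficient = 2
x_5 = 1.7917, f(x_5) = 1.748142, coefficient = 4
x_6 = 2.0000, f(x_6) = 1.818595, coefficient = 1

I ≈ (0.208333/3) × 23.165659 = 1.608726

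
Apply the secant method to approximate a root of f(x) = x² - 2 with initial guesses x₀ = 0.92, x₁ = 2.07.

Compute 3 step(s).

f(x) = x² - 2
x₀ = 0.92, x₁ = 2.07

Secant formula: x_{n+1} = x_n - f(x_n)(x_n - x_{n-1})/(f(x_n) - f(x_{n-1}))

Iteration 1:
  f(0.920000) = -1.153600
  f(2.070000) = 2.284900
  x_2 = 2.070000 - 2.284900×(2.070000 - 0.920000)/(2.284900 - (-1.153600))
       = 1.305819
Iteration 2:
  f(2.070000) = 2.284900
  f(1.305819) = -0.294836
  x_3 = 1.305819 - (-0.294836)×(1.305819 - 2.070000)/(-0.294836 - 2.284900)
       = 1.393157
Iteration 3:
  f(1.305819) = -0.294836
  f(1.393157) = -0.059114
  x_4 = 1.393157 - (-0.059114)×(1.393157 - 1.305819)/(-0.059114 - (-0.294836))
       = 1.415059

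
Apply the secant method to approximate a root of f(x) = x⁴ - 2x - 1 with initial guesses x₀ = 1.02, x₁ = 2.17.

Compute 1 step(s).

f(x) = x⁴ - 2x - 1
x₀ = 1.02, x₁ = 2.17

Secant formula: x_{n+1} = x_n - f(x_n)(x_n - x_{n-1})/(f(x_n) - f(x_{n-1}))

Iteration 1:
  f(1.020000) = -1.957568
  f(2.170000) = 16.833739
  x_2 = 2.170000 - 16.833739×(2.170000 - 1.020000)/(16.833739 - (-1.957568))
       = 1.139800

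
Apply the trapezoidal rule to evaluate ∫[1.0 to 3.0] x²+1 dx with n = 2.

f(x) = x²+1
a = 1.0, b = 3.0, n = 2
h = (b - a)/n = 1.000000

Trapezoidal rule: (h/2)[f(x₀) + 2f(x₁) + 2f(x₂) + ... + f(xₙ)]

x_0 = 1.0000, f(x_0) = 2.000000, coefficient = 1
x_1 = 2.0000, f(x_1) = 5.000000, coefficient = 2
x_2 = 3.0000, f(x_2) = 10.000000, coefficient = 1

I ≈ (1.000000/2) × 22.000000 = 11.000000
Exact value: 10.666667
Error: 0.333333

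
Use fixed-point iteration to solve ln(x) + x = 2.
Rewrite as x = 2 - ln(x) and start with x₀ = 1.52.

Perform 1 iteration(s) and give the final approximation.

Equation: ln(x) + x = 2
Fixed-point form: x = 2 - ln(x)
x₀ = 1.52

x_1 = g(1.520000) = 1.581290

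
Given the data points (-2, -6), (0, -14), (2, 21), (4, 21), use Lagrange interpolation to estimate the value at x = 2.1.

Lagrange interpolation formula:
P(x) = Σ yᵢ × Lᵢ(x)
where Lᵢ(x) = Π_{j≠i} (x - xⱼ)/(xᵢ - xⱼ)

L_0(2.1) = (2.1 - 0)/(-2 - 0) × (2.1 - 2)/(-2 - 2) × (2.1 - 4)/(-2 - 4) = 0.008313
L_1(2.1) = (2.1 - (-2))/(0 - (-2)) × (2.1 - 2)/(0 - 2) × (2.1 - 4)/(0 - 4) = -0.048688
L_2(2.1) = (2.1 - (-2))/(2 - (-2)) × (2.1 - 0)/(2 - 0) × (2.1 - 4)/(2 - 4) = 1.022437
L_3(2.1) = (2.1 - (-2))/(4 - (-2)) × (2.1 - 0)/(4 - 0) × (2.1 - 2)/(4 - 2) = 0.017938

P(2.1) = (-6)×L_0(2.1) + (-14)×L_1(2.1) + 21×L_2(2.1) + 21×L_3(2.1)
P(2.1) = 22.479625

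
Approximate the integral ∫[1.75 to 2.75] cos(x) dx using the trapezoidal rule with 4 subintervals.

f(x) = cos(x)
a = 1.75, b = 2.75, n = 4
h = (b - a)/n = 0.250000

Trapezoidal rule: (h/2)[f(x₀) + 2f(x₁) + 2f(x₂) + ... + f(xₙ)]

x_0 = 1.7500, f(x_0) = -0.178246, coefficient = 1
x_1 = 2.0000, f(x_1) = -0.416147, coefficient = 2
x_2 = 2.2500, f(x_2) = -0.628174, coefficient = 2
x_3 = 2.5000, f(x_3) = -0.801144, coefficient = 2
x_4 = 2.7500, f(x_4) = -0.924302, coefficient = 1

I ≈ (0.250000/2) × -4.793477 = -0.599185
Exact value: -0.602325
Error: 0.003140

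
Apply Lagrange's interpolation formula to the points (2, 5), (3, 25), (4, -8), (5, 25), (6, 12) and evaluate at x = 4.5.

Lagrange interpolation formula:
P(x) = Σ yᵢ × Lᵢ(x)
where Lᵢ(x) = Π_{j≠i} (x - xⱼ)/(xᵢ - xⱼ)

L_0(4.5) = (4.5 - 3)/(2 - 3) × (4.5 - 4)/(2 - 4) × (4.5 - 5)/(2 - 5) × (4.5 - 6)/(2 - 6) = 0.023438
L_1(4.5) = (4.5 - 2)/(3 - 2) × (4.5 - 4)/(3 - 4) × (4.5 - 5)/(3 - 5) × (4.5 - 6)/(3 - 6) = -0.156250
L_2(4.5) = (4.5 - 2)/(4 - 2) × (4.5 - 3)/(4 - 3) × (4.5 - 5)/(4 - 5) × (4.5 - 6)/(4 - 6) = 0.703125
L_3(4.5) = (4.5 - 2)/(5 - 2) × (4.5 - 3)/(5 - 3) × (4.5 - 4)/(5 - 4) × (4.5 - 6)/(5 - 6) = 0.468750
L_4(4.5) = (4.5 - 2)/(6 - 2) × (4.5 - 3)/(6 - 3) × (4.5 - 4)/(6 - 4) × (4.5 - 5)/(6 - 5) = -0.039062

P(4.5) = 5×L_0(4.5) + 25×L_1(4.5) + (-8)×L_2(4.5) + 25×L_3(4.5) + 12×L_4(4.5)
P(4.5) = 1.835938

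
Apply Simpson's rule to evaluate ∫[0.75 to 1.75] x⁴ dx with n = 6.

f(x) = x⁴
a = 0.75, b = 1.75, n = 6
h = (b - a)/n = 0.166667

Simpson's rule: (h/3)[f(x₀) + 4f(x₁) + 2f(x₂) + ... + f(xₙ)]

x_0 = 0.7500, f(x_0) = 0.316406, coefficient = 1
x_1 = 0.9167, f(x_1) = 0.706067, coefficient = 4
x_2 = 1.0833, f(x_2) = 1.377363, coefficient = 2
x_3 = 1.2500, f(x_3) = 2.441406, coefficient = 4
x_4 = 1.4167, f(x_4) = 4.027826, coefficient = 2
x_5 = 1.5833, f(x_5) = 6.284770, coefficient = 4
x_6 = 1.7500, f(x_6) = 9.378906, coefficient = 1

I ≈ (0.166667/3) × 58.234664 = 3.235259
Exact value: 3.235156
Error: 0.000103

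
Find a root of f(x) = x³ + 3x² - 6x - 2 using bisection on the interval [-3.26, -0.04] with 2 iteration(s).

f(x) = x³ + 3x² - 6x - 2
Initial interval: [-3.26, -0.04]

Iteration 1:
  c_1 = (-3.260000 + (-0.040000))/2 = -1.650000
  f(c_1) = f(-1.650000) = 11.575375
  f(a) × f(c) ≥ 0, new interval: [-1.650000, -0.040000]
Iteration 2:
  c_2 = (-1.650000 + (-0.040000))/2 = -0.845000
  f(c_2) = f(-0.845000) = 4.608724
  f(a) × f(c) ≥ 0, new interval: [-0.845000, -0.040000]

After 2 iteration(s), the approximation is c_2 = -0.845000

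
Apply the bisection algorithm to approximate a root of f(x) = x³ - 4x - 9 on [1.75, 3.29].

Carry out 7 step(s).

f(x) = x³ - 4x - 9
Initial interval: [1.75, 3.29]

Iteration 1:
  c_1 = (1.750000 + 3.290000)/2 = 2.520000
  f(c_1) = f(2.520000) = -3.076992
  f(a) × f(c) ≥ 0, new interval: [2.520000, 3.290000]
Iteration 2:
  c_2 = (2.520000 + 3.290000)/2 = 2.905000
  f(c_2) = f(2.905000) = 3.895368
  f(a) × f(c) < 0, new interval: [2.520000, 2.905000]
Iteration 3:
  c_3 = (2.520000 + 2.905000)/2 = 2.712500
  f(c_3) = f(2.712500) = 0.107643
  f(a) × f(c) < 0, new interval: [2.520000, 2.712500]
Iteration 4:
  c_4 = (2.520000 + 2.712500)/2 = 2.616250
  f(c_4) = f(2.616250) = -1.557386
  f(a) × f(c) ≥ 0, new interval: [2.616250, 2.712500]
Iteration 5:
  c_5 = (2.616250 + 2.712500)/2 = 2.664375
  f(c_5) = f(2.664375) = -0.743384
  f(a) × f(c) ≥ 0, new interval: [2.664375, 2.712500]
Iteration 6:
  c_6 = (2.664375 + 2.712500)/2 = 2.688438
  f(c_6) = f(2.688438) = -0.322541
  f(a) × f(c) ≥ 0, new interval: [2.688438, 2.712500]
Iteration 7:
  c_7 = (2.688438 + 2.712500)/2 = 2.700469
  f(c_7) = f(2.700469) = -0.108622
  f(a) × f(c) ≥ 0, new interval: [2.700469, 2.712500]

After 7 iteration(s), the approximation is c_7 = 2.700469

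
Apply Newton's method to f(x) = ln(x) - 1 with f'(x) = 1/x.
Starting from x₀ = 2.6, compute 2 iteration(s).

f(x) = ln(x) - 1
f'(x) = 1/x
x₀ = 2.6

Newton-Raphson formula: x_{n+1} = x_n - f(x_n)/f'(x_n)

Iteration 1:
  f(2.600000) = -0.044489
  f'(2.600000) = 0.384615
  x_1 = 2.600000 - (-0.044489)/0.384615 = 2.715670
Iteration 2:
  f(2.715670) = -0.000961
  f'(2.715670) = 0.368233
  x_2 = 2.715670 - (-0.000961)/0.368233 = 2.718281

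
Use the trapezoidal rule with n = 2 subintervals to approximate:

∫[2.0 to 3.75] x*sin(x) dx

f(x) = x*sin(x)
a = 2.0, b = 3.75, n = 2
h = (b - a)/n = 0.875000

Trapezoidal rule: (h/2)[f(x₀) + 2f(x₁) + 2f(x₂) + ... + f(xₙ)]

x_0 = 2.0000, f(x_0) = 1.818595, coefficient = 1
x_1 = 2.8750, f(x_1) = 0.757407, coefficient = 2
x_2 = 3.7500, f(x_2) = -2.143355, coefficient = 1

I ≈ (0.875000/2) × 1.190054 = 0.520649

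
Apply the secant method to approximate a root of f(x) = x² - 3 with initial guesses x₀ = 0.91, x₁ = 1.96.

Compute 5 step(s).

f(x) = x² - 3
x₀ = 0.91, x₁ = 1.96

Secant formula: x_{n+1} = x_n - f(x_n)(x_n - x_{n-1})/(f(x_n) - f(x_{n-1}))

Iteration 1:
  f(0.910000) = -2.171900
  f(1.960000) = 0.841600
  x_2 = 1.960000 - 0.841600×(1.960000 - 0.910000)/(0.841600 - (-2.171900))
       = 1.666760
Iteration 2:
  f(1.960000) = 0.841600
  f(1.666760) = -0.221912
  x_3 = 1.666760 - (-0.221912)×(1.666760 - 1.960000)/(-0.221912 - 0.841600)
       = 1.727947
Iteration 3:
  f(1.666760) = -0.221912
  f(1.727947) = -0.014199
  x_4 = 1.727947 - (-0.014199)×(1.727947 - 1.666760)/(-0.014199 - (-0.221912))
       = 1.732130
Iteration 4:
  f(1.727947) = -0.014199
  f(1.732130) = 0.000273
  x_5 = 1.732130 - 0.000273×(1.732130 - 1.727947)/(0.000273 - (-0.014199))
       = 1.732051
Iteration 5:
  f(1.732130) = 0.000273
  f(1.732051) = 0.000000
  x_6 = 1.732051 - 0.000000×(1.732051 - 1.732130)/(0.000000 - 0.000273)
       = 1.732051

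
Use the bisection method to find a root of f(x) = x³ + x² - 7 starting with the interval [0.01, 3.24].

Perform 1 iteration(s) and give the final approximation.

f(x) = x³ + x² - 7
Initial interval: [0.01, 3.24]

Iteration 1:
  c_1 = (0.010000 + 3.240000)/2 = 1.625000
  f(c_1) = f(1.625000) = -0.068359
  f(a) × f(c) ≥ 0, new interval: [1.625000, 3.240000]

After 1 iteration(s), the approximation is c_1 = 1.625000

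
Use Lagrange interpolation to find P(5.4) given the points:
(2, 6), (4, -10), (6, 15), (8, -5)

Lagrange interpolation formula:
P(x) = Σ yᵢ × Lᵢ(x)
where Lᵢ(x) = Π_{j≠i} (x - xⱼ)/(xᵢ - xⱼ)

L_0(5.4) = (5.4 - 4)/(2 - 4) × (5.4 - 6)/(2 - 6) × (5.4 - 8)/(2 - 8) = -0.045500
L_1(5.4) = (5.4 - 2)/(4 - 2) × (5.4 - 6)/(4 - 6) × (5.4 - 8)/(4 - 8) = 0.331500
L_2(5.4) = (5.4 - 2)/(6 - 2) × (5.4 - 4)/(6 - 4) × (5.4 - 8)/(6 - 8) = 0.773500
L_3(5.4) = (5.4 - 2)/(8 - 2) × (5.4 - 4)/(8 - 4) × (5.4 - 6)/(8 - 6) = -0.059500

P(5.4) = 6×L_0(5.4) + (-10)×L_1(5.4) + 15×L_2(5.4) + (-5)×L_3(5.4)
P(5.4) = 8.312000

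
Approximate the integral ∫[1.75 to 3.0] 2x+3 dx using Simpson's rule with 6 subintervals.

f(x) = 2x+3
a = 1.75, b = 3.0, n = 6
h = (b - a)/n = 0.208333

Simpson's rule: (h/3)[f(x₀) + 4f(x₁) + 2f(x₂) + ... + f(xₙ)]

x_0 = 1.7500, f(x_0) = 6.500000, coefficient = 1
x_1 = 1.9583, f(x_1) = 6.916667, coefficient = 4
x_2 = 2.1667, f(x_2) = 7.333333, coefficient = 2
x_3 = 2.3750, f(x_3) = 7.750000, coefficient = 4
x_4 = 2.5833, f(x_4) = 8.166667, coefficient = 2
x_5 = 2.7917, f(x_5) = 8.583333, coefficient = 4
x_6 = 3.0000, f(x_6) = 9.000000, coefficient = 1

I ≈ (0.208333/3) × 139.500000 = 9.687500
Exact value: 9.687500
Error: 0.000000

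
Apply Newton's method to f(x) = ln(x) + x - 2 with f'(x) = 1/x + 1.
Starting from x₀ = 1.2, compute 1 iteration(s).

f(x) = ln(x) + x - 2
f'(x) = 1/x + 1
x₀ = 1.2

Newton-Raphson formula: x_{n+1} = x_n - f(x_n)/f'(x_n)

Iteration 1:
  f(1.200000) = -0.617678
  f'(1.200000) = 1.833333
  x_1 = 1.200000 - (-0.617678)/1.833333 = 1.536916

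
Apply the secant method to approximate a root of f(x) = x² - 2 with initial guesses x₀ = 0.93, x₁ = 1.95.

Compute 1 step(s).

f(x) = x² - 2
x₀ = 0.93, x₁ = 1.95

Secant formula: x_{n+1} = x_n - f(x_n)(x_n - x_{n-1})/(f(x_n) - f(x_{n-1}))

Iteration 1:
  f(0.930000) = -1.135100
  f(1.950000) = 1.802500
  x_2 = 1.950000 - 1.802500×(1.950000 - 0.930000)/(1.802500 - (-1.135100))
       = 1.324132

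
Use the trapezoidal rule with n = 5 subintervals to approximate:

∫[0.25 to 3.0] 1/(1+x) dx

f(x) = 1/(1+x)
a = 0.25, b = 3.0, n = 5
h = (b - a)/n = 0.550000

Trapezoidal rule: (h/2)[f(x₀) + 2f(x₁) + 2f(x₂) + ... + f(xₙ)]

x_0 = 0.2500, f(x_0) = 0.800000, coefficient = 1
x_1 = 0.8000, f(x_1) = 0.555556, coefficient = 2
x_2 = 1.3500, f(x_2) = 0.425532, coefficient = 2
x_3 = 1.9000, f(x_3) = 0.344828, coefficient = 2
x_4 = 2.4500, f(x_4) = 0.289855, coefficient = 2
x_5 = 3.0000, f(x_5) = 0.250000, coefficient = 1

I ≈ (0.550000/2) × 4.281540 = 1.177424
Exact value: 1.163151
Error: 0.014273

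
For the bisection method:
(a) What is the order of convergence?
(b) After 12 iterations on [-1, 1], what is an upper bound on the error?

(a) Bisection has linear (order 1) convergence; the error is halved each step.

(b) Error bound = (b-a)/2^n = (1 - (-1))/2^{12}
    = 2/2^{12}

(a) 1 (linear); (b) error ≤ 4.88e-04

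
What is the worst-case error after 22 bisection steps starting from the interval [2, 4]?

Bisection error bound: |error| ≤ (b-a)/2^n
|error| ≤ (4 - 2)/2^22 = 2/2^22
|error| ≤ 0.0000004768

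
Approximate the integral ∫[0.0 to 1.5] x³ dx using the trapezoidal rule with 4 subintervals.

f(x) = x³
a = 0.0, b = 1.5, n = 4
h = (b - a)/n = 0.375000

Trapezoidal rule: (h/2)[f(x₀) + 2f(x₁) + 2f(x₂) + ... + f(xₙ)]

x_0 = 0.0000, f(x_0) = 0.000000, coefficient = 1
x_1 = 0.3750, f(x_1) = 0.052734, coefficient = 2
x_2 = 0.7500, f(x_2) = 0.421875, coefficient = 2
x_3 = 1.1250, f(x_3) = 1.423828, coefficient = 2
x_4 = 1.5000, f(x_4) = 3.375000, coefficient = 1

I ≈ (0.375000/2) × 7.171875 = 1.344727
Exact value: 1.265625
Error: 0.079102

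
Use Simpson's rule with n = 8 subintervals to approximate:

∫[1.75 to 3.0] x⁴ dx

f(x) = x⁴
a = 1.75, b = 3.0, n = 8
h = (b - a)/n = 0.156250

Simpson's rule: (h/3)[f(x₀) + 4f(x₁) + 2f(x₂) + ... + f(xₙ)]

x_0 = 1.7500, f(x_0) = 9.378906, coefficient = 1
x_1 = 1.9062, f(x_1) = 13.204423, coefficient = 4
x_2 = 2.0625, f(x_2) = 18.095718, coefficient = 2
x_3 = 2.2188, f(x_3) = 24.234468, coefficient = 4
x_4 = 2.3750, f(x_4) = 31.816650, coefficient = 2
x_5 = 2.5312, f(x_5) = 41.052552, coefficient = 4
x_6 = 2.6875, f(x_6) = 52.166763, coefficient = 2
x_7 = 2.8438, f(x_7) = 65.398179, coefficient = 4
x_8 = 3.0000, f(x_8) = 81.000000, coefficient = 1

I ≈ (0.156250/3) × 870.095657 = 45.317482
Exact value: 45.317383
Error: 0.000099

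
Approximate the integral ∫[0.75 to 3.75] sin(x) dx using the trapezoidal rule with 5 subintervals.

f(x) = sin(x)
a = 0.75, b = 3.75, n = 5
h = (b - a)/n = 0.600000

Trapezoidal rule: (h/2)[f(x₀) + 2f(x₁) + 2f(x₂) + ... + f(xₙ)]

x_0 = 0.7500, f(x_0) = 0.681639, coefficient = 1
x_1 = 1.3500, f(x_1) = 0.975723, coefficient = 2
x_2 = 1.9500, f(x_2) = 0.928960, coefficient = 2
x_3 = 2.5500, f(x_3) = 0.557684, coefficient = 2
x_4 = 3.1500, f(x_4) = -0.008407, coefficient = 2
x_5 = 3.7500, f(x_5) = -0.571561, coefficient = 1

I ≈ (0.600000/2) × 5.017997 = 1.505399
Exact value: 1.552248
Error: 0.046849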